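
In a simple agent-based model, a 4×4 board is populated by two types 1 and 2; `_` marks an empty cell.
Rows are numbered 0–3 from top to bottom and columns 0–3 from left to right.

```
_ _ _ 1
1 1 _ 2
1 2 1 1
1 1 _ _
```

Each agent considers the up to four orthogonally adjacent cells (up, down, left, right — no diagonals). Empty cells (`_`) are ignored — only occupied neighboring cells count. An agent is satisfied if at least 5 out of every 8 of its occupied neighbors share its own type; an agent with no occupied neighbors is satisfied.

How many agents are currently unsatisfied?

(0,3)1 0/1 not
(1,0)1 2/2 satisfied
(1,1)1 1/2 not
(1,3)2 0/2 not
(2,0)1 2/3 satisfied
(2,1)2 0/4 not
(2,2)1 1/2 not
(2,3)1 1/2 not
(3,0)1 2/2 satisfied
(3,1)1 1/2 not
Unsatisfied: (0,3), (1,1), (1,3), (2,1), (2,2), (2,3), (3,1) — 7 in total.

7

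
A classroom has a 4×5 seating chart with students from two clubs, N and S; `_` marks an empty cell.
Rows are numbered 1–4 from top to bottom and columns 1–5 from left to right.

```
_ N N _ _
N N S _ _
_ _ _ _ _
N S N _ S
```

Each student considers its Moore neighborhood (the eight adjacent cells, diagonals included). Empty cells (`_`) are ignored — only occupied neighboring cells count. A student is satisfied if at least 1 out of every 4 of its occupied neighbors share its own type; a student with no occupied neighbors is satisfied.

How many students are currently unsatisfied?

Row 1: (1,2)N 3/4 ok · (1,3)N 2/3 ok
Row 2: (2,1)N 2/2 ok · (2,2)N 3/4 ok · (2,3)S 0/3 unhappy
Row 4: (4,1)N 0/1 unhappy · (4,2)S 0/2 unhappy · (4,3)N 0/1 unhappy · (4,5)S 0/0 ok
Unsatisfied: (2,3), (4,1), (4,2), (4,3) — 4 in total.

4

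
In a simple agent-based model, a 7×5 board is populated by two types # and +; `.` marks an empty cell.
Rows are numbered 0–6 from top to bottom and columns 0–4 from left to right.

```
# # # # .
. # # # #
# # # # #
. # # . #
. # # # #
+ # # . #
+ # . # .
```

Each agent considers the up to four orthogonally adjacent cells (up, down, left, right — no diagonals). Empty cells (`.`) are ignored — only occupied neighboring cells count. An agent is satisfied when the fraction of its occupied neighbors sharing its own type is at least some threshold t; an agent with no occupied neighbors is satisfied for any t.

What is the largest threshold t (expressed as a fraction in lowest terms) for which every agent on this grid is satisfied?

(0,0)# 1/1
(0,1)# 3/3
(0,2)# 3/3
(0,3)# 2/2
(1,1)# 3/3
(1,2)# 4/4
(1,3)# 4/4
(1,4)# 2/2
(2,0)# 1/1
(2,1)# 4/4
(2,2)# 4/4
(2,3)# 3/3
(2,4)# 3/3
(3,1)# 3/3
(3,2)# 3/3
(3,4)# 2/2
(4,1)# 3/3
(4,2)# 4/4
(4,3)# 2/2
(4,4)# 3/3
(5,0)+ 1/2
(5,1)# 3/4
(5,2)# 2/2
(5,4)# 1/1
(6,0)+ 1/2
(6,1)# 1/2
(6,3)# — no occupied neighbors
The smallest same-type fraction is 1/2 at (5,0), which reduces to 1/2. Any threshold above that leaves this agent unsatisfied.

1/2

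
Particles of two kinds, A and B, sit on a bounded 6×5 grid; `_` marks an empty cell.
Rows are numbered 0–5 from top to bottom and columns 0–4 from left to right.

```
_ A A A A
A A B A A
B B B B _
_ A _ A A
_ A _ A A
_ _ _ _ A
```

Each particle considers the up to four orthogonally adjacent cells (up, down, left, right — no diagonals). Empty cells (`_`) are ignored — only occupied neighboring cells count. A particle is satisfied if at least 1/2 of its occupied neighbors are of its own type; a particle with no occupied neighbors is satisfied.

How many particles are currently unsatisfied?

2

(0,1)A 2/2 ✓
(0,2)A 2/3 ✓
(0,3)A 3/3 ✓
(0,4)A 2/2 ✓
(1,0)A 1/2 ✓
(1,1)A 2/4 ✓
(1,2)B 1/4 ✗
(1,3)A 2/4 ✓
(1,4)A 2/2 ✓
(2,0)B 1/2 ✓
(2,1)B 2/4 ✓
(2,2)B 3/3 ✓
(2,3)B 1/3 ✗
(3,1)A 1/2 ✓
(3,3)A 2/3 ✓
(3,4)A 2/2 ✓
(4,1)A 1/1 ✓
(4,3)A 2/2 ✓
(4,4)A 3/3 ✓
(5,4)A 1/1 ✓
Unsatisfied: (1,2), (2,3) — 2 in total.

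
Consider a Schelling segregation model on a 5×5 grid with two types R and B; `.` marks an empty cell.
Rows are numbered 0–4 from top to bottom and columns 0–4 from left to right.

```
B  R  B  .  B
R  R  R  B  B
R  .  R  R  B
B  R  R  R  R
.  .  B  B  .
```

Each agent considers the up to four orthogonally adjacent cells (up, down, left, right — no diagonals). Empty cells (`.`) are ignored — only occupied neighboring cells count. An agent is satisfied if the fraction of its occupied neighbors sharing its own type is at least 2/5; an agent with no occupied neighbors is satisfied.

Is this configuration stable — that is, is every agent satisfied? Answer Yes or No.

No

Row 0: (0,0)B 0/2 not · (0,1)R 1/3 not · (0,2)B 0/2 not · (0,4)B 1/1 satisfied
Row 1: (1,0)R 2/3 satisfied · (1,1)R 3/3 satisfied · (1,2)R 2/4 satisfied · (1,3)B 1/3 not · (1,4)B 3/3 satisfied
Row 2: (2,0)R 1/2 satisfied · (2,2)R 3/3 satisfied · (2,3)R 2/4 satisfied · (2,4)B 1/3 not
Row 3: (3,0)B 0/2 not · (3,1)R 1/2 satisfied · (3,2)R 3/4 satisfied · (3,3)R 3/4 satisfied · (3,4)R 1/2 satisfied
Row 4: (4,2)B 1/2 satisfied · (4,3)B 1/2 satisfied
For instance (0,0) has only 0/2 same-type neighbors, below 2/5.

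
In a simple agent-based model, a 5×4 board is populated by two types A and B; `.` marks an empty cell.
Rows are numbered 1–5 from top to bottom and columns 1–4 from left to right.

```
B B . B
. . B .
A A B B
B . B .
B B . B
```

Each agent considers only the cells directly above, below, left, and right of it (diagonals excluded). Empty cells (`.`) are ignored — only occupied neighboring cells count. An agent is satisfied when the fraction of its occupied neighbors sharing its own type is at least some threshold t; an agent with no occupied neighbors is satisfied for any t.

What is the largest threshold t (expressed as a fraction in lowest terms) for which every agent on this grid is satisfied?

1/2

Row 1: (1,1)B 1/1 · (1,2)B 1/1 · (1,4)B — no occupied neighbors
Row 2: (2,3)B 1/1
Row 3: (3,1)A 1/2 · (3,2)A 1/2 · (3,3)B 3/4 · (3,4)B 1/1
Row 4: (4,1)B 1/2 · (4,3)B 1/1
Row 5: (5,1)B 2/2 · (5,2)B 1/1 · (5,4)B — no occupied neighbors
The smallest same-type fraction is 1/2 at (3,1), which reduces to 1/2. Any threshold above that leaves this agent unsatisfied.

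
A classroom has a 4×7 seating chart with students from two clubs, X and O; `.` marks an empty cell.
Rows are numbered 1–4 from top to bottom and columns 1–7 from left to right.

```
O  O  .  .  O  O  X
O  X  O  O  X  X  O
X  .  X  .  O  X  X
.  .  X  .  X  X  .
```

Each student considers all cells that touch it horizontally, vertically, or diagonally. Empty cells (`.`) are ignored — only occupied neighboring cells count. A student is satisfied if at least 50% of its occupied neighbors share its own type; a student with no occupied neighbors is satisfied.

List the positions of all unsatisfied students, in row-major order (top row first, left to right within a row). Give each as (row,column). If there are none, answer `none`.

(1,6), (1,7), (2,2), (2,5), (2,7), (3,5)

Row 1: (1,1)O 2/3 satisfied · (1,2)O 3/4 satisfied · (1,5)O 2/4 satisfied · (1,6)O 2/5 not · (1,7)X 1/3 not
Row 2: (2,1)O 2/4 satisfied · (2,2)X 2/6 not · (2,3)O 2/4 satisfied · (2,4)O 3/5 satisfied · (2,5)X 2/6 not · (2,6)X 4/8 satisfied · (2,7)O 1/5 not
Row 3: (3,1)X 1/2 satisfied · (3,3)X 2/4 satisfied · (3,5)O 1/6 not · (3,6)X 5/7 satisfied · (3,7)X 3/4 satisfied
Row 4: (4,3)X 1/1 satisfied · (4,5)X 2/3 satisfied · (4,6)X 3/4 satisfied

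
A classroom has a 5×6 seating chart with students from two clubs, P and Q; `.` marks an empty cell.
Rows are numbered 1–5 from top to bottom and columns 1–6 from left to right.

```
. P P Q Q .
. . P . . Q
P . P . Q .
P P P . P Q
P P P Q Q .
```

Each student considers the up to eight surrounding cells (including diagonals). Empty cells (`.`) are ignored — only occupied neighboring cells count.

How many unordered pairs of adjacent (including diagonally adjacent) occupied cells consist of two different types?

Scan each occupied cell's neighbors to the right and below (and the two forward diagonals) so each pair is counted once.
Row 1: P(1,2)–P(1,3)= P(1,2)–P(2,3)= P(1,3)–Q(1,4)≠ P(1,3)–P(2,3)= Q(1,4)–Q(1,5)= Q(1,4)–P(2,3)≠ Q(1,5)–Q(2,6)=  → 2/7 unlike.
Row 2: P(2,3)–P(3,3)= Q(2,6)–Q(3,5)=  → 0/2 unlike.
Row 3: P(3,1)–P(4,1)= P(3,1)–P(4,2)= P(3,3)–P(4,3)= P(3,3)–P(4,2)= Q(3,5)–P(4,5)≠ Q(3,5)–Q(4,6)=  → 1/6 unlike.
Row 4: P(4,1)–P(4,2)= P(4,1)–P(5,1)= P(4,1)–P(5,2)= P(4,2)–P(4,3)= P(4,2)–P(5,2)= P(4,2)–P(5,3)= P(4,2)–P(5,1)= P(4,3)–P(5,3)= P(4,3)–Q(5,4)≠ P(4,3)–P(5,2)= P(4,5)–Q(4,6)≠ P(4,5)–Q(5,5)≠ P(4,5)–Q(5,4)≠ Q(4,6)–Q(5,5)=  → 4/14 unlike.
Row 5: P(5,1)–P(5,2)= P(5,2)–P(5,3)= P(5,3)–Q(5,4)≠ Q(5,4)–Q(5,5)=  → 1/4 unlike.
Total adjacent occupied pairs: 33; unlike-type pairs: 8.

8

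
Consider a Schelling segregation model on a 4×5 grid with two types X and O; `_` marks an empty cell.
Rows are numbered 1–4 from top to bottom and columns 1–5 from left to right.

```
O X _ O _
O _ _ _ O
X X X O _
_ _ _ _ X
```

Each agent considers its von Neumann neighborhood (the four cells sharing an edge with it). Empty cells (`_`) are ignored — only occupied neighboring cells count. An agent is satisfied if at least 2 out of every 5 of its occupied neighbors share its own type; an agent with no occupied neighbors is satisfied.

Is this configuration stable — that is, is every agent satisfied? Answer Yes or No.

(1,1)O 1/2 ok
(1,2)X 0/1 unhappy
(1,4)O 0/0 ok
(2,1)O 1/2 ok
(2,5)O 0/0 ok
(3,1)X 1/2 ok
(3,2)X 2/2 ok
(3,3)X 1/2 ok
(3,4)O 0/1 unhappy
(4,5)X 0/0 ok
For instance (1,2) has only 0/1 same-type neighbors, below 2/5.

No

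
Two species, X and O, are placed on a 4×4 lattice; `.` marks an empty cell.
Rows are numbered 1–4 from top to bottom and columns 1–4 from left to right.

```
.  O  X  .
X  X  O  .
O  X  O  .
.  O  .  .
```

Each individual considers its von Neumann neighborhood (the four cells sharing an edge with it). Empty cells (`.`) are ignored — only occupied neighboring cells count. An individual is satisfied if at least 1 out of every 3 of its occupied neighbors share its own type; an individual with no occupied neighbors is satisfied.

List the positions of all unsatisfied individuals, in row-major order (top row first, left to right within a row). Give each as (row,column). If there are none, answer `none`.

(1,2), (1,3), (3,1), (3,2), (4,2)

(1,2)O 0/2 unhappy
(1,3)X 0/2 unhappy
(2,1)X 1/2 ok
(2,2)X 2/4 ok
(2,3)O 1/3 ok
(3,1)O 0/2 unhappy
(3,2)X 1/4 unhappy
(3,3)O 1/2 ok
(4,2)O 0/1 unhappy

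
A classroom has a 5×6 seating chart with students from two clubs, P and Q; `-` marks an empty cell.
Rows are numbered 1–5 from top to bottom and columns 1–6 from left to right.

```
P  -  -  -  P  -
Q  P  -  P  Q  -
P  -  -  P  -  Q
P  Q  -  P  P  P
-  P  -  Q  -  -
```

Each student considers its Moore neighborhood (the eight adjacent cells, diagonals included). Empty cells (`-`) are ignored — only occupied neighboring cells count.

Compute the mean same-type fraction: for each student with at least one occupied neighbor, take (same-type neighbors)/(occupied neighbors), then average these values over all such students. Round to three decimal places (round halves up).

(1,1)P 1/2
(1,5)P 1/2
(2,1)Q 0/3
(2,2)P 2/3
(2,4)P 2/3
(2,5)Q 1/4
(3,1)P 2/4
(3,4)P 3/4
(3,6)Q 1/3
(4,1)P 2/3
(4,2)Q 0/3
(4,4)P 2/3
(4,5)P 3/5
(4,6)P 1/2
(5,2)P 1/2
(5,4)Q 0/2
Sum over 16 students: 1/2 + 1/2 + 0/3 + 2/3 + 2/3 + 1/4 + 2/4 + 3/4 + 1/3 + 2/3 + 0/3 + 2/3 + 3/5 + 1/2 + 1/2 + 0/2 = 71/10; mean = 71/10 ÷ 16 = 71/160 = 0.44375 → 0.444.

0.444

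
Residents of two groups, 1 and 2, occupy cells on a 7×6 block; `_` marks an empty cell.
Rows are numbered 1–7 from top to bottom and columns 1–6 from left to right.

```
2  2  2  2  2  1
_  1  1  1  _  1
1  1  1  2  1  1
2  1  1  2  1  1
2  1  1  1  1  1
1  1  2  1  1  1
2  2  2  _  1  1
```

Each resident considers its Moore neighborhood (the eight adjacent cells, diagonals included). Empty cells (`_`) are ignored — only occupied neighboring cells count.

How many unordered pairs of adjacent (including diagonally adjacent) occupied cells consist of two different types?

43

Scan each occupied cell's neighbors to the right and below (and the two forward diagonals) so each pair is counted once.
Row 1: 2(1,1)–2(1,2)= 2(1,1)–1(2,2)≠ 2(1,2)–2(1,3)= 2(1,2)–1(2,2)≠ 2(1,2)–1(2,3)≠ 2(1,3)–2(1,4)= 2(1,3)–1(2,3)≠ 2(1,3)–1(2,4)≠ 2(1,3)–1(2,2)≠ 2(1,4)–2(1,5)= 2(1,4)–1(2,4)≠ 2(1,4)–1(2,3)≠ 2(1,5)–1(1,6)≠ 2(1,5)–1(2,6)≠ 2(1,5)–1(2,4)≠ 1(1,6)–1(2,6)=  → 11/16 unlike.
Row 2: 1(2,2)–1(2,3)= 1(2,2)–1(3,2)= 1(2,2)–1(3,3)= 1(2,2)–1(3,1)= 1(2,3)–1(2,4)= 1(2,3)–1(3,3)= 1(2,3)–2(3,4)≠ 1(2,3)–1(3,2)= 1(2,4)–2(3,4)≠ 1(2,4)–1(3,5)= 1(2,4)–1(3,3)= 1(2,6)–1(3,6)= 1(2,6)–1(3,5)=  → 2/13 unlike.
Row 3: 1(3,1)–1(3,2)= 1(3,1)–2(4,1)≠ 1(3,1)–1(4,2)= 1(3,2)–1(3,3)= 1(3,2)–1(4,2)= 1(3,2)–1(4,3)= 1(3,2)–2(4,1)≠ 1(3,3)–2(3,4)≠ 1(3,3)–1(4,3)= 1(3,3)–2(4,4)≠ 1(3,3)–1(4,2)= 2(3,4)–1(3,5)≠ 2(3,4)–2(4,4)= 2(3,4)–1(4,5)≠ 2(3,4)–1(4,3)≠ 1(3,5)–1(3,6)= 1(3,5)–1(4,5)= 1(3,5)–1(4,6)= 1(3,5)–2(4,4)≠ 1(3,6)–1(4,6)= 1(3,6)–1(4,5)=  → 8/21 unlike.
Row 4: 2(4,1)–1(4,2)≠ 2(4,1)–2(5,1)= 2(4,1)–1(5,2)≠ 1(4,2)–1(4,3)= 1(4,2)–1(5,2)= 1(4,2)–1(5,3)= 1(4,2)–2(5,1)≠ 1(4,3)–2(4,4)≠ 1(4,3)–1(5,3)= 1(4,3)–1(5,4)= 1(4,3)–1(5,2)= 2(4,4)–1(4,5)≠ 2(4,4)–1(5,4)≠ 2(4,4)–1(5,5)≠ 2(4,4)–1(5,3)≠ 1(4,5)–1(4,6)= 1(4,5)–1(5,5)= 1(4,5)–1(5,6)= 1(4,5)–1(5,4)= 1(4,6)–1(5,6)= 1(4,6)–1(5,5)=  → 8/21 unlike.
Row 5: 2(5,1)–1(5,2)≠ 2(5,1)–1(6,1)≠ 2(5,1)–1(6,2)≠ 1(5,2)–1(5,3)= 1(5,2)–1(6,2)= 1(5,2)–2(6,3)≠ 1(5,2)–1(6,1)= 1(5,3)–1(5,4)= 1(5,3)–2(6,3)≠ 1(5,3)–1(6,4)= 1(5,3)–1(6,2)= 1(5,4)–1(5,5)= 1(5,4)–1(6,4)= 1(5,4)–1(6,5)= 1(5,4)–2(6,3)≠ 1(5,5)–1(5,6)= 1(5,5)–1(6,5)= 1(5,5)–1(6,6)= 1(5,5)–1(6,4)= 1(5,6)–1(6,6)= 1(5,6)–1(6,5)=  → 6/21 unlike.
Row 6: 1(6,1)–1(6,2)= 1(6,1)–2(7,1)≠ 1(6,1)–2(7,2)≠ 1(6,2)–2(6,3)≠ 1(6,2)–2(7,2)≠ 1(6,2)–2(7,3)≠ 1(6,2)–2(7,1)≠ 2(6,3)–1(6,4)≠ 2(6,3)–2(7,3)= 2(6,3)–2(7,2)= 1(6,4)–1(6,5)= 1(6,4)–1(7,5)= 1(6,4)–2(7,3)≠ 1(6,5)–1(6,6)= 1(6,5)–1(7,5)= 1(6,5)–1(7,6)= 1(6,6)–1(7,6)= 1(6,6)–1(7,5)=  → 8/18 unlike.
Row 7: 2(7,1)–2(7,2)= 2(7,2)–2(7,3)= 1(7,5)–1(7,6)=  → 0/3 unlike.
Total adjacent occupied pairs: 113; unlike-type pairs: 43.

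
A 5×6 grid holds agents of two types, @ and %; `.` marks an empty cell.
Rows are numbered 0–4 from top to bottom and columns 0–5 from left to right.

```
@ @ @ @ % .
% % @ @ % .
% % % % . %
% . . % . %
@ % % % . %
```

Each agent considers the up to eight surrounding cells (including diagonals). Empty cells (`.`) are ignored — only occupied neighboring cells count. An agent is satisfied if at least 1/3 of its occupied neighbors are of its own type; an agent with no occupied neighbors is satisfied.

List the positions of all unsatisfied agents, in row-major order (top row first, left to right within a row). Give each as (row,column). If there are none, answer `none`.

(0,0)@ 1/3 ✓
(0,1)@ 3/5 ✓
(0,2)@ 4/5 ✓
(0,3)@ 3/5 ✓
(0,4)% 1/3 ✓
(1,0)% 3/5 ✓
(1,1)% 4/8 ✓
(1,2)@ 4/8 ✓
(1,3)@ 3/7 ✓
(1,4)% 3/5 ✓
(2,0)% 4/4 ✓
(2,1)% 5/6 ✓
(2,2)% 4/6 ✓
(2,3)% 3/5 ✓
(2,5)% 2/2 ✓
(3,0)% 3/4 ✓
(3,3)% 4/4 ✓
(3,5)% 2/2 ✓
(4,0)@ 0/2 ✗
(4,1)% 2/3 ✓
(4,2)% 3/3 ✓
(4,3)% 2/2 ✓
(4,5)% 1/1 ✓

(4,0)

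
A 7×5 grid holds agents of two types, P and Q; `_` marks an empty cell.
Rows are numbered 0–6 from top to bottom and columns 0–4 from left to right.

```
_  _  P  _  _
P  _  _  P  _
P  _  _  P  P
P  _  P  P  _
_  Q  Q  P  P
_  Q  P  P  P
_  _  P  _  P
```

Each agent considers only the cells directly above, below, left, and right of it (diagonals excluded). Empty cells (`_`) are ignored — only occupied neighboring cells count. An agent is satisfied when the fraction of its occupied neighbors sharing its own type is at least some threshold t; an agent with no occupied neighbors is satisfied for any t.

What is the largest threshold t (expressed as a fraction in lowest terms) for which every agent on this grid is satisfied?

1/4

Row 0: (0,2)P — no occupied neighbors
Row 1: (1,0)P 1/1 · (1,3)P 1/1
Row 2: (2,0)P 2/2 · (2,3)P 3/3 · (2,4)P 1/1
Row 3: (3,0)P 1/1 · (3,2)P 1/2 · (3,3)P 3/3
Row 4: (4,1)Q 2/2 · (4,2)Q 1/4 · (4,3)P 3/4 · (4,4)P 2/2
Row 5: (5,1)Q 1/2 · (5,2)P 2/4 · (5,3)P 3/3 · (5,4)P 3/3
Row 6: (6,2)P 1/1 · (6,4)P 1/1
The smallest same-type fraction is 1/4 at (4,2), which reduces to 1/4. Any threshold above that leaves this agent unsatisfied.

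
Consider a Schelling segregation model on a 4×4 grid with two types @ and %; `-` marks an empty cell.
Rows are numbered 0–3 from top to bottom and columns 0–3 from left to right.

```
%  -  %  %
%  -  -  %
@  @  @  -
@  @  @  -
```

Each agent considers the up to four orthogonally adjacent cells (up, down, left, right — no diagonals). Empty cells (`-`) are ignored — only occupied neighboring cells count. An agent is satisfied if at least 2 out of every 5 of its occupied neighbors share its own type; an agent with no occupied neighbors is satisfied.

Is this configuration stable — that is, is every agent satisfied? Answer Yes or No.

Yes

Row 0: (0,0)% 1/1 ok · (0,2)% 1/1 ok · (0,3)% 2/2 ok
Row 1: (1,0)% 1/2 ok · (1,3)% 1/1 ok
Row 2: (2,0)@ 2/3 ok · (2,1)@ 3/3 ok · (2,2)@ 2/2 ok
Row 3: (3,0)@ 2/2 ok · (3,1)@ 3/3 ok · (3,2)@ 2/2 ok
All meet the threshold, so the configuration is stable.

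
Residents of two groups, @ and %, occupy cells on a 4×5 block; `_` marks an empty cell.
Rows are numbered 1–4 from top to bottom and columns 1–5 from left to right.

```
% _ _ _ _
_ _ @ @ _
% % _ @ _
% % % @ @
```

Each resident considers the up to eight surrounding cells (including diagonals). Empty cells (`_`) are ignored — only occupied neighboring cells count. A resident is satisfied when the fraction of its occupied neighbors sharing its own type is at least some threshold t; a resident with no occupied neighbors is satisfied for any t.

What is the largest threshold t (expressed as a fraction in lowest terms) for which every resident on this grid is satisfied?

(1,1)% — no occupied neighbors
(2,3)@ 2/3
(2,4)@ 2/2
(3,1)% 3/3
(3,2)% 4/5
(3,4)@ 4/5
(4,1)% 3/3
(4,2)% 4/4
(4,3)% 2/4
(4,4)@ 2/3
(4,5)@ 2/2
The smallest same-type fraction is 2/4 at (4,3), which reduces to 1/2. Any threshold above that leaves this resident unsatisfied.

1/2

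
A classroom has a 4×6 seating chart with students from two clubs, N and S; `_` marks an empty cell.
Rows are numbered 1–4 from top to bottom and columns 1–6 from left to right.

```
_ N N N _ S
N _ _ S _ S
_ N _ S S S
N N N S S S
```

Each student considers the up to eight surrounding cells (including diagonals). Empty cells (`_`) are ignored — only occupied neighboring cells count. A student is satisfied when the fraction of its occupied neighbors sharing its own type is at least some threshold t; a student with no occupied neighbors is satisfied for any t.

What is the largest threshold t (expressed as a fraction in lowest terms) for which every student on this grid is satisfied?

1/2

Row 1: (1,2)N 2/2 · (1,3)N 2/3 · (1,4)N 1/2 · (1,6)S 1/1
Row 2: (2,1)N 2/2 · (2,4)S 2/4 · (2,6)S 3/3
Row 3: (3,2)N 4/4 · (3,4)S 4/5 · (3,5)S 7/7 · (3,6)S 4/4
Row 4: (4,1)N 2/2 · (4,2)N 3/3 · (4,3)N 2/4 · (4,4)S 3/4 · (4,5)S 5/5 · (4,6)S 3/3
The smallest same-type fraction is 1/2 at (1,4), which reduces to 1/2. Any threshold above that leaves this student unsatisfied.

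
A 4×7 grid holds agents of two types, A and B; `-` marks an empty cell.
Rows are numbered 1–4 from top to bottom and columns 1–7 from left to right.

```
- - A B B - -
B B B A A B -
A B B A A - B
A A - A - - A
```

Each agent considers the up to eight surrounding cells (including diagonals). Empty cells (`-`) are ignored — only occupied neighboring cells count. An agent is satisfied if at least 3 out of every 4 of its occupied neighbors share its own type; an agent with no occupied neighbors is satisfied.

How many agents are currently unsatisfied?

18

Row 1: (1,3)A 1/4 not · (1,4)B 2/5 not · (1,5)B 2/4 not
Row 2: (2,1)B 2/3 not · (2,2)B 4/6 not · (2,3)B 4/7 not · (2,4)A 4/8 not · (2,5)A 3/6 not · (2,6)B 2/4 not
Row 3: (3,1)A 2/5 not · (3,2)B 4/7 not · (3,3)B 3/7 not · (3,4)A 4/6 not · (3,5)A 4/5 satisfied · (3,7)B 1/2 not
Row 4: (4,1)A 2/3 not · (4,2)A 2/4 not · (4,4)A 2/3 not · (4,7)A 0/1 not
Unsatisfied: (1,3), (1,4), (1,5), (2,1), (2,2), (2,3), (2,4), (2,5), (2,6), (3,1), (3,2), (3,3), (3,4), (3,7), (4,1), (4,2), (4,4), (4,7) — 18 in total.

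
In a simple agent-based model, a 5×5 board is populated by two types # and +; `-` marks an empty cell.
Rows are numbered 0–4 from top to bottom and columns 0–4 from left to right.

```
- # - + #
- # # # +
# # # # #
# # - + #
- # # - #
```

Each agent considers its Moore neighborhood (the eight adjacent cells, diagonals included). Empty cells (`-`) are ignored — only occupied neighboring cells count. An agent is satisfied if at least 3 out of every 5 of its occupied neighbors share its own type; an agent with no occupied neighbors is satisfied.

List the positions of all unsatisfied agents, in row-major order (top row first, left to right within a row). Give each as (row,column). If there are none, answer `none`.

(0,1)# 2/2 ok
(0,3)+ 1/4 unhappy
(0,4)# 1/3 unhappy
(1,1)# 5/5 ok
(1,2)# 6/7 ok
(1,3)# 5/7 ok
(1,4)+ 1/5 unhappy
(2,0)# 4/4 ok
(2,1)# 6/6 ok
(2,2)# 6/7 ok
(2,3)# 5/7 ok
(2,4)# 3/5 ok
(3,0)# 4/4 ok
(3,1)# 6/6 ok
(3,3)+ 0/6 unhappy
(3,4)# 3/4 ok
(4,1)# 3/3 ok
(4,2)# 2/3 ok
(4,4)# 1/2 unhappy

(0,3), (0,4), (1,4), (3,3), (4,4)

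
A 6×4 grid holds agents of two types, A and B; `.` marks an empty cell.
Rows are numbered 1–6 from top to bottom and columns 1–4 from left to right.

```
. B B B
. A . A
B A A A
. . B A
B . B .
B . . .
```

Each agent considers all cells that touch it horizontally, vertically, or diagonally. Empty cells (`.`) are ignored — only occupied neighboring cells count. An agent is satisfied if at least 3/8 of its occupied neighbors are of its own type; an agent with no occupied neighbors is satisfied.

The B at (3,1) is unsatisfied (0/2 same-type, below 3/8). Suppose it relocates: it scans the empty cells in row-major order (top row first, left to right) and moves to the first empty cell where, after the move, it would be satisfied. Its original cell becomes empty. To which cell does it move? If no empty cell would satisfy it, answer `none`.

(1,1)

Vacating (3,1). Empty cells in order:
  (1,1): 1/2 same-type → satisfied — stop here.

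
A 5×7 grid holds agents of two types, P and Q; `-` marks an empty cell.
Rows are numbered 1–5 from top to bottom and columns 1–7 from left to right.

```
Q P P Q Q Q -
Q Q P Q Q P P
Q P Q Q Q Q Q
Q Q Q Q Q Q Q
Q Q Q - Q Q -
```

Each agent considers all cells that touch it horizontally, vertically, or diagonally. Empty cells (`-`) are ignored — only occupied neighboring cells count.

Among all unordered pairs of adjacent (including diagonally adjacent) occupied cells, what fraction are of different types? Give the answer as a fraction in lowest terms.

27/95

Scan each occupied cell's neighbors to the right and below (and the two forward diagonals) so each pair is counted once.
From row 1: 10 unlike of 22 pairs (running 10/22).
From row 2: 12 unlike of 25 pairs (running 22/47).
From row 3: 5 unlike of 25 pairs (running 27/72).
From row 4: 0 unlike of 20 pairs (running 27/92).
From row 5: 0 unlike of 3 pairs (running 27/95).
Total adjacent occupied pairs: 95; unlike-type pairs: 27.
27/95 is already in lowest terms.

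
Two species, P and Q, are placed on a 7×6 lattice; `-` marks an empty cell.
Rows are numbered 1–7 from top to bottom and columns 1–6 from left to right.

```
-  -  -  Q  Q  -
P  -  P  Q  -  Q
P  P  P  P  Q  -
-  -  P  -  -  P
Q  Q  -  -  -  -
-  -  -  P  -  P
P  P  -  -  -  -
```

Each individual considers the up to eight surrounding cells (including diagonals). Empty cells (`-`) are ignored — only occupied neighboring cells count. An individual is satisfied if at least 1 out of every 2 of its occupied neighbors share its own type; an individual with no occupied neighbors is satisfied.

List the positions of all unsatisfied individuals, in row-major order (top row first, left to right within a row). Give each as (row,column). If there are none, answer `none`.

(4,6)

Row 1: (1,4)Q 2/3 ok · (1,5)Q 3/3 ok
Row 2: (2,1)P 2/2 ok · (2,3)P 3/5 ok · (2,4)Q 3/6 ok · (2,6)Q 2/2 ok
Row 3: (3,1)P 2/2 ok · (3,2)P 5/5 ok · (3,3)P 4/5 ok · (3,4)P 3/5 ok · (3,5)Q 2/4 ok
Row 4: (4,3)P 3/4 ok · (4,6)P 0/1 unhappy
Row 5: (5,1)Q 1/1 ok · (5,2)Q 1/2 ok
Row 6: (6,4)P 0/0 ok · (6,6)P 0/0 ok
Row 7: (7,1)P 1/1 ok · (7,2)P 1/1 ok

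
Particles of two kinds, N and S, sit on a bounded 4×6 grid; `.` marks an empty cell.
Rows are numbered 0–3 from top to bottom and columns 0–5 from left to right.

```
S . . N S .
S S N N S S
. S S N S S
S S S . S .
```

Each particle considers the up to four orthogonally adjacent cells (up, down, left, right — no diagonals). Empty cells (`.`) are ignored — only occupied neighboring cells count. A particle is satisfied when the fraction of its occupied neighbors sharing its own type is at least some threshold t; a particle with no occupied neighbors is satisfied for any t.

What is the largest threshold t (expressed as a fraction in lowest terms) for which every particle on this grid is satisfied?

Row 0: (0,0)S 1/1 · (0,3)N 1/2 · (0,4)S 1/2
Row 1: (1,0)S 2/2 · (1,1)S 2/3 · (1,2)N 1/3 · (1,3)N 3/4 · (1,4)S 3/4 · (1,5)S 2/2
Row 2: (2,1)S 3/3 · (2,2)S 2/4 · (2,3)N 1/3 · (2,4)S 3/4 · (2,5)S 2/2
Row 3: (3,0)S 1/1 · (3,1)S 3/3 · (3,2)S 2/2 · (3,4)S 1/1
The smallest same-type fraction is 1/3 at (1,2), which reduces to 1/3. Any threshold above that leaves this particle unsatisfied.

1/3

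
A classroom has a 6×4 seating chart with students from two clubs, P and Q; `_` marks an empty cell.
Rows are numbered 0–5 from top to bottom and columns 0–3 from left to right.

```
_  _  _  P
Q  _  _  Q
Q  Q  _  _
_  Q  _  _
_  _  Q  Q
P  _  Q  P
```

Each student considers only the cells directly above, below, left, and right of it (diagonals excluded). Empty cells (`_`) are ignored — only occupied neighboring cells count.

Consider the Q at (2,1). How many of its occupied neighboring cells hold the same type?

Occupied neighbors of (2,1): (3,1)=Q, (2,0)=Q.
Same type (Q): 2 of 2.

2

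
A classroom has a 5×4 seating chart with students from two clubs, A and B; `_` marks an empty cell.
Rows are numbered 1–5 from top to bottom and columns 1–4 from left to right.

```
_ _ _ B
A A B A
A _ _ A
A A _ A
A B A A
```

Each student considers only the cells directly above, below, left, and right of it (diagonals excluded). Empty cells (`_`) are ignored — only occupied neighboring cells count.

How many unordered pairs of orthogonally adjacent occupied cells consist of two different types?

Scan each occupied cell's neighbors to the right and below so each pair is counted once.
From row 1: 1 unlike of 1 pairs (running 1/1).
From row 2: 2 unlike of 5 pairs (running 3/6).
From row 3: 0 unlike of 2 pairs (running 3/8).
From row 4: 1 unlike of 4 pairs (running 4/12).
From row 5: 2 unlike of 3 pairs (running 6/15).
Total adjacent occupied pairs: 15; unlike-type pairs: 6.

6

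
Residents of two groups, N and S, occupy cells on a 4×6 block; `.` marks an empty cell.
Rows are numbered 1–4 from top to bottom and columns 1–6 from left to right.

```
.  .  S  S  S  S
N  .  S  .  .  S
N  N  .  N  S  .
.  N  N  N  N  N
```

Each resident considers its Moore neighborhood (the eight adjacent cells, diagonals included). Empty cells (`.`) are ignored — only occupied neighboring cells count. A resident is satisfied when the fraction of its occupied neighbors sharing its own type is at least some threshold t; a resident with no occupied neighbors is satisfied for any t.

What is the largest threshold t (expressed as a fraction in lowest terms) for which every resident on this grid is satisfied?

Row 1: (1,3)S 2/2 · (1,4)S 3/3 · (1,5)S 3/3 · (1,6)S 2/2
Row 2: (2,1)N 2/2 · (2,3)S 2/4 · (2,6)S 3/3
Row 3: (3,1)N 3/3 · (3,2)N 4/5 · (3,4)N 3/5 · (3,5)S 1/5
Row 4: (4,2)N 3/3 · (4,3)N 4/4 · (4,4)N 3/4 · (4,5)N 3/4 · (4,6)N 1/2
The smallest same-type fraction is 1/5 at (3,5), which reduces to 1/5. Any threshold above that leaves this resident unsatisfied.

1/5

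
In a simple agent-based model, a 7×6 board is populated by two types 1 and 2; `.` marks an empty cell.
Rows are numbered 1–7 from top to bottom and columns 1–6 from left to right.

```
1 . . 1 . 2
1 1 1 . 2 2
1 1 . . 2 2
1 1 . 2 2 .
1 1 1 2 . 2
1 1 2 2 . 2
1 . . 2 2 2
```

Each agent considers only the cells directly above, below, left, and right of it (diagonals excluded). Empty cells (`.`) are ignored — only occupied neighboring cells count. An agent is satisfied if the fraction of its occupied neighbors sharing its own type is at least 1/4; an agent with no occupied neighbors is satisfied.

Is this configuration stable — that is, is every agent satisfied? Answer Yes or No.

(1,1)1 1/1 ✓
(1,4)1 0/0 ✓
(1,6)2 1/1 ✓
(2,1)1 3/3 ✓
(2,2)1 3/3 ✓
(2,3)1 1/1 ✓
(2,5)2 2/2 ✓
(2,6)2 3/3 ✓
(3,1)1 3/3 ✓
(3,2)1 3/3 ✓
(3,5)2 3/3 ✓
(3,6)2 2/2 ✓
(4,1)1 3/3 ✓
(4,2)1 3/3 ✓
(4,4)2 2/2 ✓
(4,5)2 2/2 ✓
(5,1)1 3/3 ✓
(5,2)1 4/4 ✓
(5,3)1 1/3 ✓
(5,4)2 2/3 ✓
(5,6)2 1/1 ✓
(6,1)1 3/3 ✓
(6,2)1 2/3 ✓
(6,3)2 1/3 ✓
(6,4)2 3/3 ✓
(6,6)2 2/2 ✓
(7,1)1 1/1 ✓
(7,4)2 2/2 ✓
(7,5)2 2/2 ✓
(7,6)2 2/2 ✓
All meet the threshold, so the configuration is stable.

Yes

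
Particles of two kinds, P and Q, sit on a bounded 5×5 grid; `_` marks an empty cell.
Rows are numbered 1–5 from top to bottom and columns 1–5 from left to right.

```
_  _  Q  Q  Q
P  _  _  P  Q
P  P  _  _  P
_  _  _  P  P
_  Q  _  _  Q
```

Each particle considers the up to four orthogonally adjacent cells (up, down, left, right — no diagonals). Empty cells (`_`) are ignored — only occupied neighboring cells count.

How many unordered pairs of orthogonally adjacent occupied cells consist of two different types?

4

Scan each occupied cell's neighbors to the right and below so each pair is counted once.
From row 1: 1 unlike of 4 pairs (running 1/4).
From row 2: 2 unlike of 3 pairs (running 3/7).
From row 3: 0 unlike of 2 pairs (running 3/9).
From row 4: 1 unlike of 2 pairs (running 4/11).
Total adjacent occupied pairs: 11; unlike-type pairs: 4.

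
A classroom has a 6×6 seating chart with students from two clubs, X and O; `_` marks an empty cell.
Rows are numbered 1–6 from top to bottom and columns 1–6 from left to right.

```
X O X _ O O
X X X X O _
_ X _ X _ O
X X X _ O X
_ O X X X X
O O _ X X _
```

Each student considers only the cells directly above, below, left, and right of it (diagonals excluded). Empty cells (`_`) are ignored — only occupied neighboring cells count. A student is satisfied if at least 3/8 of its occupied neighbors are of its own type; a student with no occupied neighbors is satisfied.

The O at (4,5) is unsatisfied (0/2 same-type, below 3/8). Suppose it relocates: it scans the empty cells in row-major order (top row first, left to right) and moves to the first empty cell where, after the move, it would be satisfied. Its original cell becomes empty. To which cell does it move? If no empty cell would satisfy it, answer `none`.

(2,6)

Vacating (4,5). Empty cells in order:
  (1,4): 1/3 same-type → still unsatisfied.
  (2,6): 3/3 same-type → satisfied — stop here.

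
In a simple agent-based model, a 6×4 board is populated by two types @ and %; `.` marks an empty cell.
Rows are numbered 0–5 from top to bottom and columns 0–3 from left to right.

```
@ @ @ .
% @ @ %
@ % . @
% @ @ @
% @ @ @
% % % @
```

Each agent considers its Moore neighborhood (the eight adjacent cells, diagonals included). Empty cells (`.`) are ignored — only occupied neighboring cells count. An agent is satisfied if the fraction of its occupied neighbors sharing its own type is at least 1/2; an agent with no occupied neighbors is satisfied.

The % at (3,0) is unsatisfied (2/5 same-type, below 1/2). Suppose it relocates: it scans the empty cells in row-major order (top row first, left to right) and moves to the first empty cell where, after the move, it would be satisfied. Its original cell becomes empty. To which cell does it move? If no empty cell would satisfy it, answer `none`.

Vacating (3,0). Empty cells in order:
  (0,3): 1/3 same-type → still unsatisfied.
  (2,2): 2/8 same-type → still unsatisfied.

none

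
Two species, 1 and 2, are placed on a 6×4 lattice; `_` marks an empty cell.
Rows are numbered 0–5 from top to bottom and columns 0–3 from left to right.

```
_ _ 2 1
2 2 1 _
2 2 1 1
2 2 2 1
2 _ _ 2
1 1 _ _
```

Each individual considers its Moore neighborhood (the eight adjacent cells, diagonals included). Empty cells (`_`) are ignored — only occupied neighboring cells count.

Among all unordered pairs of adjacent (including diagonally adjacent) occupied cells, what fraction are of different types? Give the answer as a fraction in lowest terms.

Scan each occupied cell's neighbors to the right and below (and the two forward diagonals) so each pair is counted once.
From row 0: 2 unlike of 4 pairs (running 2/4).
From row 1: 3 unlike of 10 pairs (running 5/14).
From row 2: 4 unlike of 13 pairs (running 9/27).
From row 3: 2 unlike of 7 pairs (running 11/34).
From row 4: 2 unlike of 2 pairs (running 13/36).
From row 5: 0 unlike of 1 pairs (running 13/37).
Total adjacent occupied pairs: 37; unlike-type pairs: 13.
13/37 is already in lowest terms.

13/37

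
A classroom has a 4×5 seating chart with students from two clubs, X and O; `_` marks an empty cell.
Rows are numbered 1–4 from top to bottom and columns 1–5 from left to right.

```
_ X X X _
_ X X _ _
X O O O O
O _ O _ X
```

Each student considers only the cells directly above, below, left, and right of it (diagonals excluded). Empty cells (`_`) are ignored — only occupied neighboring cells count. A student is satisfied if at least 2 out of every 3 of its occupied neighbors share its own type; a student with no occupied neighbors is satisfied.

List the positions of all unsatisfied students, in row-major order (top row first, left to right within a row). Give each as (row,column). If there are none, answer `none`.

(3,1), (3,2), (3,5), (4,1), (4,5)

(1,2)X 2/2 satisfied
(1,3)X 3/3 satisfied
(1,4)X 1/1 satisfied
(2,2)X 2/3 satisfied
(2,3)X 2/3 satisfied
(3,1)X 0/2 not
(3,2)O 1/3 not
(3,3)O 3/4 satisfied
(3,4)O 2/2 satisfied
(3,5)O 1/2 not
(4,1)O 0/1 not
(4,3)O 1/1 satisfied
(4,5)X 0/1 not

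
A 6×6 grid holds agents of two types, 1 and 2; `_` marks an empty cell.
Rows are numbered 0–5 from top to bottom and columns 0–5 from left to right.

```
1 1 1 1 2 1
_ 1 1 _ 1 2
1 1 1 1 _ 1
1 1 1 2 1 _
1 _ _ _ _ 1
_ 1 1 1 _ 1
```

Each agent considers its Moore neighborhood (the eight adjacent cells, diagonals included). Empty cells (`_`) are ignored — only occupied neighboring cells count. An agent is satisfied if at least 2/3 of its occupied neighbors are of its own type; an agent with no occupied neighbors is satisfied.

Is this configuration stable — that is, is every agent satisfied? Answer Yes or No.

Row 0: (0,0)1 2/2 ok · (0,1)1 4/4 ok · (0,2)1 4/4 ok · (0,3)1 3/4 ok · (0,4)2 1/4 unhappy · (0,5)1 1/3 unhappy
Row 1: (1,1)1 7/7 ok · (1,2)1 7/7 ok · (1,4)1 4/6 ok · (1,5)2 1/4 unhappy
Row 2: (2,0)1 4/4 ok · (2,1)1 7/7 ok · (2,2)1 6/7 ok · (2,3)1 5/6 ok · (2,5)1 2/3 ok
Row 3: (3,0)1 4/4 ok · (3,1)1 6/6 ok · (3,2)1 4/5 ok · (3,3)2 0/4 unhappy · (3,4)1 3/4 ok
Row 4: (4,0)1 3/3 ok · (4,5)1 2/2 ok
Row 5: (5,1)1 2/2 ok · (5,2)1 2/2 ok · (5,3)1 1/1 ok · (5,5)1 1/1 ok
For instance (0,4) has only 1/4 same-type neighbors, below 2/3.

No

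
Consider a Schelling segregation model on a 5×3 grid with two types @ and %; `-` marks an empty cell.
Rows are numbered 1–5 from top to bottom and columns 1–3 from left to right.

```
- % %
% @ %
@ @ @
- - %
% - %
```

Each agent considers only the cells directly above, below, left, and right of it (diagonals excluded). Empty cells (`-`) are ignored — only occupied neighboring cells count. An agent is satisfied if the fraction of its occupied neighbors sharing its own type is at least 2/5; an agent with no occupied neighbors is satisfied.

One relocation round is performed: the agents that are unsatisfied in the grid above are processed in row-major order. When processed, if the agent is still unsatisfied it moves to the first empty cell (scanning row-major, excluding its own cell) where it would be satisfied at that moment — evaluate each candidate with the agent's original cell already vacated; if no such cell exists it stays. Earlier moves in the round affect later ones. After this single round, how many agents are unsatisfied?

Initially unsatisfied (in order): (2,1), (2,2), (2,3), (3,3).
  (2,1) → (1,1).
  (2,2) → (2,1).
  (2,3): now satisfied by earlier moves; stays.
  (3,3) → (2,2).
Resulting grid:
% % %
@ @ %
@ @ -
- - %
% - %
All satisfied now.

0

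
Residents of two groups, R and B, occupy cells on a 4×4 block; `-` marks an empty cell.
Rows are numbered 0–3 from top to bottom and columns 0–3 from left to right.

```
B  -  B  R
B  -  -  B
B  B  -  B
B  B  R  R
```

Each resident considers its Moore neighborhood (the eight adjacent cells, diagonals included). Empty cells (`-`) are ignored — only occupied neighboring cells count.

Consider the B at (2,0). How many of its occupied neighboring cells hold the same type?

4

Occupied neighbors of (2,0): (1,0)=B, (2,1)=B, (3,0)=B, (3,1)=B.
Same type (B): 4 of 4.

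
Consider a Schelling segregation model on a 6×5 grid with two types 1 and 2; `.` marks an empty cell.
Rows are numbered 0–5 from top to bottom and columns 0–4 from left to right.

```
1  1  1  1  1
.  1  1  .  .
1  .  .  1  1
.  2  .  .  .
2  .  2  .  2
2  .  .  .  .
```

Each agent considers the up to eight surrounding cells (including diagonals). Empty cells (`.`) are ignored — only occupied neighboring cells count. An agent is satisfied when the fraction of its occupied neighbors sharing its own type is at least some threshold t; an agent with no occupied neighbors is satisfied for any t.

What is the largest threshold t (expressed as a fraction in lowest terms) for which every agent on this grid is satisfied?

(0,0)1 2/2
(0,1)1 4/4
(0,2)1 4/4
(0,3)1 3/3
(0,4)1 1/1
(1,1)1 5/5
(1,2)1 5/5
(2,0)1 1/2
(2,3)1 2/2
(2,4)1 1/1
(3,1)2 2/3
(4,0)2 2/2
(4,2)2 1/1
(4,4)2 — no occupied neighbors
(5,0)2 1/1
The smallest same-type fraction is 1/2 at (2,0), which reduces to 1/2. Any threshold above that leaves this agent unsatisfied.

1/2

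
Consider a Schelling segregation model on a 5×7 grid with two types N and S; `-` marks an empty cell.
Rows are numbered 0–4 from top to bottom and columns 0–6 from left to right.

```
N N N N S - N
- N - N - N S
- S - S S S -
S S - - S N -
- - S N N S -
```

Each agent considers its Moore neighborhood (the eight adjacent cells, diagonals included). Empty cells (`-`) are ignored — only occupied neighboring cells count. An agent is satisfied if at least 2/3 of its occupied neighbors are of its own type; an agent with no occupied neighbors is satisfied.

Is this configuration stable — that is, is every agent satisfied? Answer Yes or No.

No

Row 0: (0,0)N 2/2 ✓ · (0,1)N 3/3 ✓ · (0,2)N 4/4 ✓ · (0,3)N 2/3 ✓ · (0,4)S 0/3 ✗ · (0,6)N 1/2 ✗
Row 1: (1,1)N 3/4 ✓ · (1,3)N 2/5 ✗ · (1,5)N 1/5 ✗ · (1,6)S 1/3 ✗
Row 2: (2,1)S 2/3 ✓ · (2,3)S 2/3 ✓ · (2,4)S 3/6 ✗ · (2,5)S 3/5 ✗
Row 3: (3,0)S 2/2 ✓ · (3,1)S 3/3 ✓ · (3,4)S 4/7 ✗ · (3,5)N 1/5 ✗
Row 4: (4,2)S 1/2 ✗ · (4,3)N 1/3 ✗ · (4,4)N 2/4 ✗ · (4,5)S 1/3 ✗
For instance (0,4) has only 0/3 same-type neighbors, below 2/3.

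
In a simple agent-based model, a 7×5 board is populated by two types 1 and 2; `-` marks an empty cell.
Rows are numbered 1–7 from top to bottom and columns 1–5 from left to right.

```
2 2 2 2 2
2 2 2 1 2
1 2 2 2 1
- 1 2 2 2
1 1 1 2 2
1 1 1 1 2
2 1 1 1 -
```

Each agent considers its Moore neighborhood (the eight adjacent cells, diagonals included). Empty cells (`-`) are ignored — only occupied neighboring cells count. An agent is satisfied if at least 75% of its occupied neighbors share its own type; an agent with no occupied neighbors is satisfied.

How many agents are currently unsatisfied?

Row 1: (1,1)2 3/3 ok · (1,2)2 5/5 ok · (1,3)2 4/5 ok · (1,4)2 4/5 ok · (1,5)2 2/3 unhappy
Row 2: (2,1)2 4/5 ok · (2,2)2 7/8 ok · (2,3)2 7/8 ok · (2,4)1 1/8 unhappy · (2,5)2 3/5 unhappy
Row 3: (3,1)1 1/4 unhappy · (3,2)2 5/7 unhappy · (3,3)2 6/8 ok · (3,4)2 6/8 ok · (3,5)1 1/5 unhappy
Row 4: (4,2)1 4/7 unhappy · (4,3)2 5/8 unhappy · (4,4)2 6/8 ok · (4,5)2 4/5 ok
Row 5: (5,1)1 4/4 ok · (5,2)1 6/7 ok · (5,3)1 5/8 unhappy · (5,4)2 5/8 unhappy · (5,5)2 4/5 ok
Row 6: (6,1)1 4/5 ok · (6,2)1 7/8 ok · (6,3)1 7/8 ok · (6,4)1 4/7 unhappy · (6,5)2 2/4 unhappy
Row 7: (7,1)2 0/3 unhappy · (7,2)1 4/5 ok · (7,3)1 5/5 ok · (7,4)1 3/4 ok
Unsatisfied: (1,5), (2,4), (2,5), (3,1), (3,2), (3,5), (4,2), (4,3), (5,3), (5,4), (6,4), (6,5), (7,1) — 13 in total.

13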